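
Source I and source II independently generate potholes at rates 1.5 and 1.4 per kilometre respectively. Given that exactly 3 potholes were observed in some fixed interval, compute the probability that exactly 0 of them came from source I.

0.1125

Given the total, each event is independently from source I with probability p = λ_I/(λ_I+λ_II) = 1.5/2.9 ≈ 0.5172.
So K ~ Binomial(3, 1.5/2.9): P(K = 0) = C(3,0) · (1.5/2.9)^0 · (1.4/2.9)^3 ≈ 0.1125.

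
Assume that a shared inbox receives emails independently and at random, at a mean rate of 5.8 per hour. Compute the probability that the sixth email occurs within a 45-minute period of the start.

0.2717

Over the interval, μ = 5.8 × 0.75 = 4.35 (a 45-minute period = 0.75 hours).
The sixth arrival falls in the interval iff at least 6 events occur there: P(S_6 ≤ t) = P(N ≥ 6) = 1 − P(N ≤ 5) ≈ 0.2717.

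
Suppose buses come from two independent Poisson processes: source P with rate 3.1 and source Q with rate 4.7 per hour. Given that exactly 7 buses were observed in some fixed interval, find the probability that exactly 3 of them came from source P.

0.2897

Given the total, each event is independently from source P with probability p = λ_P/(λ_P+λ_Q) = 3.1/7.8 ≈ 0.3974.
So K ~ Binomial(7, 3.1/7.8): P(K = 3) = C(7,3) · (3.1/7.8)^3 · (4.7/7.8)^4 ≈ 0.2897.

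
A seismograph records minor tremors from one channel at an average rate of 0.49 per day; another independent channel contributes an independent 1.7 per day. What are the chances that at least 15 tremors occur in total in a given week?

0.5677

Independent Poisson processes superpose: combined rate λ = 0.49 + 1.7 = 2.19 per day.
Over the interval, μ = 2.19 × 7 = 15.33 (a week = 7 days).
P(N ≥ 15) = 1 − P(N ≤ 14) ≈ 0.5677.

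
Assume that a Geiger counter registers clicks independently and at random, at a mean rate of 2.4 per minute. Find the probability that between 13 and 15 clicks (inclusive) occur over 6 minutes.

Over the interval, μ = 2.4 × 6 = 14.4 (6 minutes).
P(13 ≤ N ≤ 15) = Σ_{j=13}^{15} e^(−14.4) · 14.4^j/j! ≈ 0.3090.

0.3090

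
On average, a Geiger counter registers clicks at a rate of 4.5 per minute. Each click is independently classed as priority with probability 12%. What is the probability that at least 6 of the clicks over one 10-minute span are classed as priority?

0.4539

Thinning: the clicks that are classed as priority themselves form a Poisson process with rate 0.12 × 4.5 = 0.54 per minute.
Over the interval, μ = 0.54 × 10 = 5.4 (a 10-minute span = 10 minutes).
P(N ≥ 6) = 1 − P(N ≤ 5) ≈ 0.4539.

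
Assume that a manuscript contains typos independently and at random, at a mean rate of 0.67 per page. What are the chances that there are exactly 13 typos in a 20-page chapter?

Over the interval, μ = 0.67 × 20 = 13.4 (a 20-page chapter = 20 pages).
P(N = 13) = e^(−μ) μ^13/13! = e^(−13.4) · 13.4^13/6227020800 ≈ 0.1093.

0.1093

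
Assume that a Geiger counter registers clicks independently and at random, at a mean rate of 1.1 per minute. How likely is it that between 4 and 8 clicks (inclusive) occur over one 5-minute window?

0.6927

Over the interval, μ = 1.1 × 5 = 5.5 (a 5-minute window = 5 minutes).
P(4 ≤ N ≤ 8) = Σ_{j=4}^{8} e^(−5.5) · 5.5^j/j! ≈ 0.6927.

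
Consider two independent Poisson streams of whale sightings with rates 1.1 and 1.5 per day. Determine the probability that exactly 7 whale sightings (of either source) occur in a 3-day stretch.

Independent Poisson processes superpose: combined rate λ = 1.1 + 1.5 = 2.6 per day.
Over the interval, μ = 2.6 × 3 = 7.8 (a 3-day stretch = 3 days).
P(N = 7) = e^(−7.8) · 7.8^7/7! ≈ 0.1428.

0.1428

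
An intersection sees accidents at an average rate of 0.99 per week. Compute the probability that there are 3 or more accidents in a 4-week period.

0.7560

Over the interval, μ = 0.99 × 4 = 3.96 (a 4-week period = 4 weeks).
P(N ≥ 3) = 1 − P(N ≤ 2) = 1 − Σ_{j=0}^{2} e^(−μ) μ^j/j! ≈ 0.7560.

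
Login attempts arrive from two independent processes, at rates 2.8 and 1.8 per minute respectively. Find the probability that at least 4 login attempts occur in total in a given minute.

Independent Poisson processes superpose: combined rate λ = 2.8 + 1.8 = 4.6 per minute.
So μ = 4.6.
P(N ≥ 4) = 1 − P(N ≤ 3) ≈ 0.6743.

0.6743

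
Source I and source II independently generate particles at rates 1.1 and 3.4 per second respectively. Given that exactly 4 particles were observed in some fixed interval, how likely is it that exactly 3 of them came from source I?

0.0441

Given the total, each event is independently from source I with probability p = λ_I/(λ_I+λ_II) = 1.1/4.5 ≈ 0.2444.
So K ~ Binomial(4, 1.1/4.5): P(K = 3) = C(4,3) · (1.1/4.5)^3 · (3.4/4.5)^1 ≈ 0.0441.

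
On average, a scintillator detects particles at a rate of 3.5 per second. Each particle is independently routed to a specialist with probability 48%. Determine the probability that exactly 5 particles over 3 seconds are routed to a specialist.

Thinning: the particles that are routed to a specialist themselves form a Poisson process with rate 0.48 × 3.5 = 1.68 per second.
Over the interval, μ = 1.68 × 3 = 5.04 (3 seconds).
P(N = 5) = e^(−5.04) · 5.04^5/5! ≈ 0.1754.

0.1754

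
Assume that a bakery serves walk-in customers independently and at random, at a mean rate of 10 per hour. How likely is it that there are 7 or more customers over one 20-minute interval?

Over the interval, μ = 10 × 1/3 ≈ 3.33333 (a 20-minute interval = 1/3 hours).
P(N ≥ 7) = 1 − P(N ≤ 6) = 1 − Σ_{j=0}^{6} e^(−μ) μ^j/j! ≈ 0.0532.

0.0532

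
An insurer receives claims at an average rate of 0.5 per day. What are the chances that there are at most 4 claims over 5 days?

Over the interval, μ = 0.5 × 5 = 2.5 (5 days).
P(N ≤ 4) = Σ_{j=0}^{4} e^(−μ) μ^j/j! ≈ 0.8912.

0.8912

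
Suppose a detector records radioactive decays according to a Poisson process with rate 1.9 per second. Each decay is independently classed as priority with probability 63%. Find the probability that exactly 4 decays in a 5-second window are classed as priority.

Thinning: the decays that are classed as priority themselves form a Poisson process with rate 0.63 × 1.9 = 1.197 per second.
Over the interval, μ = 1.197 × 5 = 5.985 (a 5-second window = 5 seconds).
P(N = 4) = e^(−5.985) · 5.985^4/4! ≈ 0.1345.

0.1345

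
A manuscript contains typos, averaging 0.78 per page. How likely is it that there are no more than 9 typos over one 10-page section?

Over the interval, μ = 0.78 × 10 = 7.8 (a 10-page section = 10 pages).
P(N ≤ 9) = Σ_{j=0}^{9} e^(−μ) μ^j/j! ≈ 0.7411.

0.7411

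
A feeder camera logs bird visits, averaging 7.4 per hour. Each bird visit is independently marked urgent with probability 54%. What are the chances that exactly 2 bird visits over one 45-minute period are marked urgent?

Thinning: the bird visits that are marked urgent themselves form a Poisson process with rate 0.54 × 7.4 = 3.996 per hour.
Over the interval, μ = 3.996 × 0.75 = 2.997 (a 45-minute period = 0.75 hours).
P(N = 2) = e^(−2.997) · 2.997^2/2! ≈ 0.2243.

0.2243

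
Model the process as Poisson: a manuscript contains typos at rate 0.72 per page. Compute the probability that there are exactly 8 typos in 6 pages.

Over the interval, μ = 0.72 × 6 = 4.32 (6 pages).
P(N = 8) = e^(−μ) μ^8/8! = e^(−4.32) · 4.32^8/40320 ≈ 0.0400.

0.0400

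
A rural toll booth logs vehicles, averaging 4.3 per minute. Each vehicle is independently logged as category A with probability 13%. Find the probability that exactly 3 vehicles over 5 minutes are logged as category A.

Thinning: the vehicles that are logged as category A themselves form a Poisson process with rate 0.13 × 4.3 = 0.559 per minute.
Over the interval, μ = 0.559 × 5 = 2.795 (5 minutes).
P(N = 3) = e^(−2.795) · 2.795^3/3! ≈ 0.2224.

0.2224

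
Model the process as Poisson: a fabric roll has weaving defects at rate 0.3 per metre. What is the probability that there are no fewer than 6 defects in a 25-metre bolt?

0.7586

Over the interval, μ = 0.3 × 25 = 7.5 (a 25-metre bolt = 25 metres).
P(N ≥ 6) = 1 − P(N ≤ 5) = 1 − Σ_{j=0}^{5} e^(−μ) μ^j/j! ≈ 0.7586.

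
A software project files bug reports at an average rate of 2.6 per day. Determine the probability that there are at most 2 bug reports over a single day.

0.5184

With mean μ = 2.6 per day,
P(N ≤ 2) = Σ_{j=0}^{2} e^(−μ) μ^j/j! ≈ 0.5184.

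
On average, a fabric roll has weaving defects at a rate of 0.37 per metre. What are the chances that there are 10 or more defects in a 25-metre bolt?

0.4455

Over the interval, μ = 0.37 × 25 = 9.25 (a 25-metre bolt = 25 metres).
P(N ≥ 10) = 1 − P(N ≤ 9) = 1 − Σ_{j=0}^{9} e^(−μ) μ^j/j! ≈ 0.4455.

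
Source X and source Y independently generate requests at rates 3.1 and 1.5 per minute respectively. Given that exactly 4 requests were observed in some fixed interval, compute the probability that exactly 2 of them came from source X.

0.2898

Given the total, each event is independently from source X with probability p = λ_X/(λ_X+λ_Y) = 3.1/4.6 ≈ 0.6739.
So K ~ Binomial(4, 3.1/4.6): P(K = 2) = C(4,2) · (3.1/4.6)^2 · (1.5/4.6)^2 ≈ 0.2898.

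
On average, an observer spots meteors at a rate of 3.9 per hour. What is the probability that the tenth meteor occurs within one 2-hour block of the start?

0.2589

Over the interval, μ = 3.9 × 2 = 7.8 (a 2-hour block = 2 hours).
The tenth arrival falls in the interval iff at least 10 events occur there: P(S_10 ≤ t) = P(N ≥ 10) = 1 − P(N ≤ 9) ≈ 0.2589.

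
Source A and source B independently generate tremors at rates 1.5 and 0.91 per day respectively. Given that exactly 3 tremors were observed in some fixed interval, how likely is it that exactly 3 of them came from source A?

Given the total, each event is independently from source A with probability p = λ_A/(λ_A+λ_B) = 1.5/2.41 ≈ 0.6224.
So K ~ Binomial(3, 1.5/2.41): P(K = 3) = C(3,3) · (1.5/2.41)^3 · (0.91/2.41)^0 ≈ 0.2411.

0.2411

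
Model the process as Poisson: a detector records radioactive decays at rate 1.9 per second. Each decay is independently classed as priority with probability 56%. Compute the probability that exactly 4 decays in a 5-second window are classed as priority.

Thinning: the decays that are classed as priority themselves form a Poisson process with rate 0.56 × 1.9 = 1.064 per second.
Over the interval, μ = 1.064 × 5 = 5.32 (a 5-second window = 5 seconds).
P(N = 4) = e^(−5.32) · 5.32^4/4! ≈ 0.1633.

0.1633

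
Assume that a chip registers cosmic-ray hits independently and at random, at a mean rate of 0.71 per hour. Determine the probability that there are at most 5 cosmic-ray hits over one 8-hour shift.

0.4983

Over the interval, μ = 0.71 × 8 = 5.68 (an 8-hour shift = 8 hours).
P(N ≤ 5) = Σ_{j=0}^{5} e^(−μ) μ^j/j! ≈ 0.4983.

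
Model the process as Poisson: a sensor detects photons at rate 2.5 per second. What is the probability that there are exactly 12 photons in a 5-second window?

Over the interval, μ = 2.5 × 5 = 12.5 (a 5-second window = 5 seconds).
P(N = 12) = e^(−μ) μ^12/12! = e^(−12.5) · 12.5^12/479001600 ≈ 0.1132.

0.1132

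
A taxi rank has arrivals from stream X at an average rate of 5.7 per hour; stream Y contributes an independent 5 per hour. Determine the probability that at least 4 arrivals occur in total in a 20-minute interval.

Independent Poisson processes superpose: combined rate λ = 5.7 + 5 = 10.7 per hour.
Over the interval, μ = 10.7 × 1/3 ≈ 3.56667 (a 20-minute interval = 1/3 hours).
P(N ≥ 4) = 1 − P(N ≤ 3) ≈ 0.4777.

0.4777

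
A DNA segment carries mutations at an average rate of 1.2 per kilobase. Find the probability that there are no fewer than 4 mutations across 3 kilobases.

0.4848

Over the interval, μ = 1.2 × 3 = 3.6 (3 kilobases).
P(N ≥ 4) = 1 − P(N ≤ 3) = 1 − Σ_{j=0}^{3} e^(−μ) μ^j/j! ≈ 0.4848.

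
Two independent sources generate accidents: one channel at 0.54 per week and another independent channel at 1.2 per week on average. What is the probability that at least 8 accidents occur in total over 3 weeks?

Independent Poisson processes superpose: combined rate λ = 0.54 + 1.2 = 1.74 per week.
Over the interval, μ = 1.74 × 3 = 5.22 (3 weeks).
P(N ≥ 8) = 1 − P(N ≤ 7) ≈ 0.1573.

0.1573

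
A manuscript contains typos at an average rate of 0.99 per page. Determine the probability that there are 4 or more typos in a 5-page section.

Over the interval, μ = 0.99 × 5 = 4.95 (a 5-page section = 5 pages).
P(N ≥ 4) = 1 − P(N ≤ 3) = 1 − Σ_{j=0}^{3} e^(−μ) μ^j/j! ≈ 0.7279.

0.7279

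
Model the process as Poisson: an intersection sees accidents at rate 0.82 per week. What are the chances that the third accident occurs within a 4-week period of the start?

0.6365

Over the interval, μ = 0.82 × 4 = 3.28 (a 4-week period = 4 weeks).
The third arrival falls in the interval iff at least 3 events occur there: P(S_3 ≤ t) = P(N ≥ 3) = 1 − P(N ≤ 2) ≈ 0.6365.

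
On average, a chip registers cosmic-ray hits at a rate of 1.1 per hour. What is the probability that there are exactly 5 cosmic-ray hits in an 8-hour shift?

0.0663

Over the interval, μ = 1.1 × 8 = 8.8 (an 8-hour shift = 8 hours).
P(N = 5) = e^(−μ) μ^5/5! = e^(−8.8) · 8.8^5/120 ≈ 0.0663.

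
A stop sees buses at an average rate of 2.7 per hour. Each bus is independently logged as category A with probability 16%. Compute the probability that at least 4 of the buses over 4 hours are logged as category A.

0.0974

Thinning: the buses that are logged as category A themselves form a Poisson process with rate 0.16 × 2.7 = 0.432 per hour.
Over the interval, μ = 0.432 × 4 = 1.728 (4 hours).
P(N ≥ 4) = 1 − P(N ≤ 3) ≈ 0.0974.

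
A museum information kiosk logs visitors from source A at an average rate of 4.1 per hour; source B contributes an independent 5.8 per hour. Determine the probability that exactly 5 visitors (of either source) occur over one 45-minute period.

0.1121

Independent Poisson processes superpose: combined rate λ = 4.1 + 5.8 = 9.9 per hour.
Over the interval, μ = 9.9 × 0.75 = 7.425 (a 45-minute period = 0.75 hours).
P(N = 5) = e^(−7.425) · 7.425^5/5! ≈ 0.1121.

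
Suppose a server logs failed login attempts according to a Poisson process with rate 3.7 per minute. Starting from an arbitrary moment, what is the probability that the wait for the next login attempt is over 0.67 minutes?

The wait for the next event is exponential with rate λ = 3.7 per minute.
P(T > 0.67) = e^(−λt) = e^(−3.7 × 0.67) = e^(−2.479) ≈ 0.0838.

0.0838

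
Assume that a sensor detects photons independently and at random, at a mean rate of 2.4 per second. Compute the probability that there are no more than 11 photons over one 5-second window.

0.4616

Over the interval, μ = 2.4 × 5 = 12 (a 5-second window = 5 seconds).
P(N ≤ 11) = Σ_{j=0}^{11} e^(−μ) μ^j/j! ≈ 0.4616.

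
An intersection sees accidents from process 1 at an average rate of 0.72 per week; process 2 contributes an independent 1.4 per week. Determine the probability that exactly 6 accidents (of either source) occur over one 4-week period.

Independent Poisson processes superpose: combined rate λ = 0.72 + 1.4 = 2.12 per week.
Over the interval, μ = 2.12 × 4 = 8.48 (a 4-week period = 4 weeks).
P(N = 6) = e^(−8.48) · 8.48^6/6! ≈ 0.1072.

0.1072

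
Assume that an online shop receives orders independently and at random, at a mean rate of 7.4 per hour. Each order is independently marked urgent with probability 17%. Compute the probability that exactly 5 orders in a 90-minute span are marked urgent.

Thinning: the orders that are marked urgent themselves form a Poisson process with rate 0.17 × 7.4 = 1.258 per hour.
Over the interval, μ = 1.258 × 1.5 = 1.887 (a 90-minute span = 1.5 hours).
P(N = 5) = e^(−1.887) · 1.887^5/5! ≈ 0.0302.

0.0302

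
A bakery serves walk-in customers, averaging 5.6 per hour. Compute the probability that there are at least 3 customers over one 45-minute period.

Over the interval, μ = 5.6 × 0.75 = 4.2 (a 45-minute period = 0.75 hours).
P(N ≥ 3) = 1 − P(N ≤ 2) = 1 − Σ_{j=0}^{2} e^(−μ) μ^j/j! ≈ 0.7898.

0.7898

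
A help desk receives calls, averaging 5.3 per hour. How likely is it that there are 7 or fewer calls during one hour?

0.8335

With mean μ = 5.3 per hour,
P(N ≤ 7) = Σ_{j=0}^{7} e^(−μ) μ^j/j! ≈ 0.8335.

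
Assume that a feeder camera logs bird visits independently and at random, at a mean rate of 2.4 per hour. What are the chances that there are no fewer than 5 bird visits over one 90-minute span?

0.2936

Over the interval, μ = 2.4 × 1.5 = 3.6 (a 90-minute span = 1.5 hours).
P(N ≥ 5) = 1 − P(N ≤ 4) = 1 − Σ_{j=0}^{4} e^(−μ) μ^j/j! ≈ 0.2936.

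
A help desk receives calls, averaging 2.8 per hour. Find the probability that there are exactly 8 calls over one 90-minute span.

0.0360

Over the interval, μ = 2.8 × 1.5 = 4.2 (a 90-minute span = 1.5 hours).
P(N = 8) = e^(−μ) μ^8/8! = e^(−4.2) · 4.2^8/40320 ≈ 0.0360.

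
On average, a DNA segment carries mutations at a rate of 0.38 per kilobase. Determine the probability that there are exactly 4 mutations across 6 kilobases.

Over the interval, μ = 0.38 × 6 = 2.28 (6 kilobases).
P(N = 4) = e^(−μ) μ^4/4! = e^(−2.28) · 2.28^4/24 ≈ 0.1152.

0.1152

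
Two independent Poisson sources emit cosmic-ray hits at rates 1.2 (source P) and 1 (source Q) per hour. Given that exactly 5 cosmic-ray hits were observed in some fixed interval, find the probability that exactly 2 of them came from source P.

Given the total, each event is independently from source P with probability p = λ_P/(λ_P+λ_Q) = 1.2/2.2 ≈ 0.5455.
So K ~ Binomial(5, 1.2/2.2): P(K = 2) = C(5,2) · (1.2/2.2)^2 · (1/2.2)^3 ≈ 0.2794.

0.2794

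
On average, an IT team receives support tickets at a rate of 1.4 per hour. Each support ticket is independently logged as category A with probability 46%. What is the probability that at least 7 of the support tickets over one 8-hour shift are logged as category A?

Thinning: the support tickets that are logged as category A themselves form a Poisson process with rate 0.46 × 1.4 = 0.644 per hour.
Over the interval, μ = 0.644 × 8 = 5.152 (an 8-hour shift = 8 hours).
P(N ≥ 7) = 1 − P(N ≤ 6) ≈ 0.2604.

0.2604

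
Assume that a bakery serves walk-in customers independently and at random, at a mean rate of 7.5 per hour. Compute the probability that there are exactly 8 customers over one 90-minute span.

Over the interval, μ = 7.5 × 1.5 = 11.25 (a 90-minute span = 1.5 hours).
P(N = 8) = e^(−μ) μ^8/8! = e^(−11.25) · 11.25^8/40320 ≈ 0.0828.

0.0828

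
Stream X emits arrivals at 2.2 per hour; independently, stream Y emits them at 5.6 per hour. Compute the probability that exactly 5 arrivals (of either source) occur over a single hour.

Independent Poisson processes superpose: combined rate λ = 2.2 + 5.6 = 7.8 per hour.
So μ = 7.8.
P(N = 5) = e^(−7.8) · 7.8^5/5! ≈ 0.0986.

0.0986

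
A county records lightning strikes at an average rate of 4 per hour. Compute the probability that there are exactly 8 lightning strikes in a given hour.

With mean μ = 4 per hour,
P(N = 8) = e^(−μ) μ^8/8! = e^(−4) · 4^8/40320 ≈ 0.0298.

0.0298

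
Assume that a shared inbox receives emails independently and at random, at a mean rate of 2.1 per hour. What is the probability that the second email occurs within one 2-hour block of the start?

Over the interval, μ = 2.1 × 2 = 4.2 (a 2-hour block = 2 hours).
The second arrival falls in the interval iff at least 2 events occur there: P(S_2 ≤ t) = P(N ≥ 2) = 1 − P(N ≤ 1) ≈ 0.9220.

0.9220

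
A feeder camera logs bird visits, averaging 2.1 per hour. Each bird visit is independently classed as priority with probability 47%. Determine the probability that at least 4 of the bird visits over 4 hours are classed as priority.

0.5563

Thinning: the bird visits that are classed as priority themselves form a Poisson process with rate 0.47 × 2.1 = 0.987 per hour.
Over the interval, μ = 0.987 × 4 = 3.948 (4 hours).
P(N ≥ 4) = 1 − P(N ≤ 3) ≈ 0.5563.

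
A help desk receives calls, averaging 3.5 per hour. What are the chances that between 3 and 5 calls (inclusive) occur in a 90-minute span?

0.4671

Over the interval, μ = 3.5 × 1.5 = 5.25 (a 90-minute span = 1.5 hours).
P(3 ≤ N ≤ 5) = Σ_{j=3}^{5} e^(−5.25) · 5.25^j/j! ≈ 0.4671.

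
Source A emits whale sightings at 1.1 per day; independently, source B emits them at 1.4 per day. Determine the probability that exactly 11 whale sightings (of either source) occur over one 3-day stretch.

Independent Poisson processes superpose: combined rate λ = 1.1 + 1.4 = 2.5 per day.
Over the interval, μ = 2.5 × 3 = 7.5 (a 3-day stretch = 3 days).
P(N = 11) = e^(−7.5) · 7.5^11/11! ≈ 0.0585.

0.0585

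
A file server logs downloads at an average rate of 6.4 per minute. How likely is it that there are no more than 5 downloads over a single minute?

0.3837

With mean μ = 6.4 per minute,
P(N ≤ 5) = Σ_{j=0}^{5} e^(−μ) μ^j/j! ≈ 0.3837.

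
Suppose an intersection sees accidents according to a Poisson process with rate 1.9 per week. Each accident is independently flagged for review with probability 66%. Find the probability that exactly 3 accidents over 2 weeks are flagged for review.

0.2141

Thinning: the accidents that are flagged for review themselves form a Poisson process with rate 0.66 × 1.9 = 1.254 per week.
Over the interval, μ = 1.254 × 2 = 2.508 (2 weeks).
P(N = 3) = e^(−2.508) · 2.508^3/3! ≈ 0.2141.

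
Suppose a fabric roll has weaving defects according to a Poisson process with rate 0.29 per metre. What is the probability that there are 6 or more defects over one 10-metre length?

0.0742

Over the interval, μ = 0.29 × 10 = 2.9 (a 10-metre length = 10 metres).
P(N ≥ 6) = 1 − P(N ≤ 5) = 1 − Σ_{j=0}^{5} e^(−μ) μ^j/j! ≈ 0.0742.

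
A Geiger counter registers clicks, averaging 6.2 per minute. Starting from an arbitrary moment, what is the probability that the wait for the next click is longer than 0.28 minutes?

0.1762

The wait for the next event is exponential with rate λ = 6.2 per minute.
P(T > 0.28) = e^(−λt) = e^(−6.2 × 0.28) = e^(−1.736) ≈ 0.1762.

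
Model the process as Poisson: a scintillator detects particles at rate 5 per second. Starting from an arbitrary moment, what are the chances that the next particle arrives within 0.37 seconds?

0.8428

Inter-arrival times are exponential with rate λ = 5 per second.
P(T ≤ 0.37) = 1 − e^(−λt) = 1 − e^(−5 × 0.37) = 1 − e^(−1.85) ≈ 0.8428.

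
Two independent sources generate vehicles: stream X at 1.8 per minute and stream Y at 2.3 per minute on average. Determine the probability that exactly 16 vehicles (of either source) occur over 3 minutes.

0.0597

Independent Poisson processes superpose: combined rate λ = 1.8 + 2.3 = 4.1 per minute.
Over the interval, μ = 4.1 × 3 = 12.3 (3 minutes).
P(N = 16) = e^(−12.3) · 12.3^16/16! ≈ 0.0597.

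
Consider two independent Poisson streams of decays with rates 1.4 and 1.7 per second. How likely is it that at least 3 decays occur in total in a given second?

0.5988

Independent Poisson processes superpose: combined rate λ = 1.4 + 1.7 = 3.1 per second.
So μ = 3.1.
P(N ≥ 3) = 1 − P(N ≤ 2) ≈ 0.5988.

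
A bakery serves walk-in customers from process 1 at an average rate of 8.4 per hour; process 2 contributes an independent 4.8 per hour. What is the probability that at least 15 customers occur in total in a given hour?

0.3454

Independent Poisson processes superpose: combined rate λ = 8.4 + 4.8 = 13.2 per hour.
So μ = 13.2.
P(N ≥ 15) = 1 − P(N ≤ 14) ≈ 0.3454.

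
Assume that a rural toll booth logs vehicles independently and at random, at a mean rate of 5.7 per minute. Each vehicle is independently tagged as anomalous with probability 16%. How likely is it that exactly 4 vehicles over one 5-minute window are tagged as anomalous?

0.1885

Thinning: the vehicles that are tagged as anomalous themselves form a Poisson process with rate 0.16 × 5.7 = 0.912 per minute.
Over the interval, μ = 0.912 × 5 = 4.56 (a 5-minute window = 5 minutes).
P(N = 4) = e^(−4.56) · 4.56^4/4! ≈ 0.1885.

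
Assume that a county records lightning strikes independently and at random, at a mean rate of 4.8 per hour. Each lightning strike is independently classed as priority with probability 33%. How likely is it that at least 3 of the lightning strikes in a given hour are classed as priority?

0.2125

Thinning: the lightning strikes that are classed as priority themselves form a Poisson process with rate 0.33 × 4.8 = 1.584 per hour.
So μ = 1.584.
P(N ≥ 3) = 1 − P(N ≤ 2) ≈ 0.2125.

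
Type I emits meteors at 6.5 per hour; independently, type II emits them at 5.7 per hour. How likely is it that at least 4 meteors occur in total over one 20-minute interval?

0.5794

Independent Poisson processes superpose: combined rate λ = 6.5 + 5.7 = 12.2 per hour.
Over the interval, μ = 12.2 × 1/3 ≈ 4.06667 (a 20-minute interval = 1/3 hours).
P(N ≥ 4) = 1 − P(N ≤ 3) ≈ 0.5794.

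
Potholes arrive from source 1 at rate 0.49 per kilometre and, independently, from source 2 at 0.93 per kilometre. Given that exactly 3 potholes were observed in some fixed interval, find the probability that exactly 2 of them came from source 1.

Given the total, each event is independently from source 1 with probability p = λ_1/(λ_1+λ_2) = 0.49/1.42 ≈ 0.3451.
So K ~ Binomial(3, 0.49/1.42): P(K = 2) = C(3,2) · (0.49/1.42)^2 · (0.93/1.42)^1 ≈ 0.2340.

0.2340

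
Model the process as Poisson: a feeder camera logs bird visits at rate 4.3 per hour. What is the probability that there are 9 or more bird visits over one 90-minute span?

0.2025

Over the interval, μ = 4.3 × 1.5 = 6.45 (a 90-minute span = 1.5 hours).
P(N ≥ 9) = 1 − P(N ≤ 8) = 1 − Σ_{j=0}^{8} e^(−μ) μ^j/j! ≈ 0.2025.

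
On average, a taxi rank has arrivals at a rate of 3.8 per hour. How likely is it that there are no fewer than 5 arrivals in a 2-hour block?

Over the interval, μ = 3.8 × 2 = 7.6 (a 2-hour block = 2 hours).
P(N ≥ 5) = 1 − P(N ≤ 4) = 1 − Σ_{j=0}^{4} e^(−μ) μ^j/j! ≈ 0.8751.

0.8751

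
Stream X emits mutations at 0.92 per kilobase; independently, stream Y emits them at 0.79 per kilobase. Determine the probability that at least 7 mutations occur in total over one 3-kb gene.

Independent Poisson processes superpose: combined rate λ = 0.92 + 0.79 = 1.71 per kilobase.
Over the interval, μ = 1.71 × 3 = 5.13 (a 3-kb gene = 3 kilobases).
P(N ≥ 7) = 1 − P(N ≤ 6) ≈ 0.2571.

0.2571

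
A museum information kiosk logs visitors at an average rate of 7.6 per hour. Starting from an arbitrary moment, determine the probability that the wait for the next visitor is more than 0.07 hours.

The wait for the next event is exponential with rate λ = 7.6 per hour.
P(T > 0.07) = e^(−λt) = e^(−7.6 × 0.07) = e^(−0.532) ≈ 0.5874.

0.5874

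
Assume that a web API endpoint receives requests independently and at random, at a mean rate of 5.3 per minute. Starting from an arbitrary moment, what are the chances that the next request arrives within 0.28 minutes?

0.7733

Inter-arrival times are exponential with rate λ = 5.3 per minute.
P(T ≤ 0.28) = 1 − e^(−λt) = 1 − e^(−5.3 × 0.28) = 1 − e^(−1.484) ≈ 0.7733.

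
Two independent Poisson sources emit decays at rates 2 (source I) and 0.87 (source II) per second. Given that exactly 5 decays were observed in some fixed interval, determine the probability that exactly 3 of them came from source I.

Given the total, each event is independently from source I with probability p = λ_I/(λ_I+λ_II) = 2/2.87 ≈ 0.6969.
So K ~ Binomial(5, 2/2.87): P(K = 3) = C(5,3) · (2/2.87)^3 · (0.87/2.87)^2 ≈ 0.3110.

0.3110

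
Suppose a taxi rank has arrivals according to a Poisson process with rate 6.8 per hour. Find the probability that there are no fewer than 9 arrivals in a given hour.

With mean μ = 6.8 per hour,
P(N ≥ 9) = 1 − P(N ≤ 8) = 1 − Σ_{j=0}^{8} e^(−μ) μ^j/j! ≈ 0.2452.

0.2452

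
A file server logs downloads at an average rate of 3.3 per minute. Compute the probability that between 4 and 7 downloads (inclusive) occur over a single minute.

With mean μ = 3.3 per minute,
P(4 ≤ N ≤ 7) = Σ_{j=4}^{7} e^(−3.3) · 3.3^j/j! ≈ 0.3999.

0.3999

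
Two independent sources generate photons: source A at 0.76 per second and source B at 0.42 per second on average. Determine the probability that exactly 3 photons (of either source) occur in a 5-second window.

0.0938

Independent Poisson processes superpose: combined rate λ = 0.76 + 0.42 = 1.18 per second.
Over the interval, μ = 1.18 × 5 = 5.9 (a 5-second window = 5 seconds).
P(N = 3) = e^(−5.9) · 5.9^3/3! ≈ 0.0938.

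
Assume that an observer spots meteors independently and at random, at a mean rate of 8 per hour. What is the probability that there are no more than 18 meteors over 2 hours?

0.7423

Over the interval, μ = 8 × 2 = 16 (2 hours).
P(N ≤ 18) = Σ_{j=0}^{18} e^(−μ) μ^j/j! ≈ 0.7423.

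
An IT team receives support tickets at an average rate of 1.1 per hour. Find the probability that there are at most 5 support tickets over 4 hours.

0.7199

Over the interval, μ = 1.1 × 4 = 4.4 (4 hours).
P(N ≤ 5) = Σ_{j=0}^{5} e^(−μ) μ^j/j! ≈ 0.7199.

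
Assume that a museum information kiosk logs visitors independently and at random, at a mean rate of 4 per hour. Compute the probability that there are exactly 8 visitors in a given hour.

With mean μ = 4 per hour,
P(N = 8) = e^(−μ) μ^8/8! = e^(−4) · 4^8/40320 ≈ 0.0298.

0.0298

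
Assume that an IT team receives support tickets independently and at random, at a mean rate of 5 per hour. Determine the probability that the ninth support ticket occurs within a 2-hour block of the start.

0.6672

Over the interval, μ = 5 × 2 = 10 (a 2-hour block = 2 hours).
The ninth arrival falls in the interval iff at least 9 events occur there: P(S_9 ≤ t) = P(N ≥ 9) = 1 − P(N ≤ 8) ≈ 0.6672.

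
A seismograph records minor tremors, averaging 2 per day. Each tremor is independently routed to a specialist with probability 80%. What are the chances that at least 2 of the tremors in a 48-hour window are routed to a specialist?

0.8288

Thinning: the tremors that are routed to a specialist themselves form a Poisson process with rate 0.8 × 2 = 1.6 per day.
Over the interval, μ = 1.6 × 2 = 3.2 (a 48-hour window = 2 days).
P(N ≥ 2) = 1 − P(N ≤ 1) ≈ 0.8288.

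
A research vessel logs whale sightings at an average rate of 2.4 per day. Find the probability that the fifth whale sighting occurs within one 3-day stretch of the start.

Over the interval, μ = 2.4 × 3 = 7.2 (a 3-day stretch = 3 days).
The fifth arrival falls in the interval iff at least 5 events occur there: P(S_5 ≤ t) = P(N ≥ 5) = 1 − P(N ≤ 4) ≈ 0.8445.

0.8445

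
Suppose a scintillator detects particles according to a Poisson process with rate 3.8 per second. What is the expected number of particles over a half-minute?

E[N] = λt = 3.8 × 30 = 114 (a half-minute = 30 seconds).

114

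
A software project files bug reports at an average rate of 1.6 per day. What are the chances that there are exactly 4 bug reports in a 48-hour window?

Over the interval, μ = 1.6 × 2 = 3.2 (a 48-hour window = 2 days).
P(N = 4) = e^(−μ) μ^4/4! = e^(−3.2) · 3.2^4/24 ≈ 0.1781.

0.1781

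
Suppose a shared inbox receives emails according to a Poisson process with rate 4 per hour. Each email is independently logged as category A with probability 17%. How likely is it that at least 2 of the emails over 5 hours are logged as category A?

Thinning: the emails that are logged as category A themselves form a Poisson process with rate 0.17 × 4 = 0.68 per hour.
Over the interval, μ = 0.68 × 5 = 3.4 (5 hours).
P(N ≥ 2) = 1 − P(N ≤ 1) ≈ 0.8532.

0.8532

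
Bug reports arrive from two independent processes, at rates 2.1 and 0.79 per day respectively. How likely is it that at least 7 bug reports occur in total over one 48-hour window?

0.3584

Independent Poisson processes superpose: combined rate λ = 2.1 + 0.79 = 2.89 per day.
Over the interval, μ = 2.89 × 2 = 5.78 (a 48-hour window = 2 days).
P(N ≥ 7) = 1 − P(N ≤ 6) ≈ 0.3584.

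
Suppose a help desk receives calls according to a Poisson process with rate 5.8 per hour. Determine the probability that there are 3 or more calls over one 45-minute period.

Over the interval, μ = 5.8 × 0.75 = 4.35 (a 45-minute period = 0.75 hours).
P(N ≥ 3) = 1 − P(N ≤ 2) = 1 − Σ_{j=0}^{2} e^(−μ) μ^j/j! ≈ 0.8088.

0.8088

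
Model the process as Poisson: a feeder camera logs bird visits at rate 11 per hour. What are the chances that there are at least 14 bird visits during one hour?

With mean μ = 11 per hour,
P(N ≥ 14) = 1 − P(N ≤ 13) = 1 − Σ_{j=0}^{13} e^(−μ) μ^j/j! ≈ 0.2187.

0.2187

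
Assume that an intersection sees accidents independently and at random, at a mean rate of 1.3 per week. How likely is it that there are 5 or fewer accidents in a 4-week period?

Over the interval, μ = 1.3 × 4 = 5.2 (a 4-week period = 4 weeks).
P(N ≤ 5) = Σ_{j=0}^{5} e^(−μ) μ^j/j! ≈ 0.5809.

0.5809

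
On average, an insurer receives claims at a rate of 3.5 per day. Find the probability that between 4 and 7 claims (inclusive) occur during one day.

With mean μ = 3.5 per day,
P(4 ≤ N ≤ 7) = Σ_{j=4}^{7} e^(−3.5) · 3.5^j/j! ≈ 0.4366.

0.4366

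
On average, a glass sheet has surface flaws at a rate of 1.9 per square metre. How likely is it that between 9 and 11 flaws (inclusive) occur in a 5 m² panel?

Over the interval, μ = 1.9 × 5 = 9.5 (a 5 m² panel = 5 square metres).
P(9 ≤ N ≤ 11) = Σ_{j=9}^{11} e^(−9.5) · 9.5^j/j! ≈ 0.3602.

0.3602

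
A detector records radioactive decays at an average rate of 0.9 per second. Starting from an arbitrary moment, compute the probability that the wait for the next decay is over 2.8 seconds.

The wait for the next event is exponential with rate λ = 0.9 per second.
P(T > 2.8) = e^(−λt) = e^(−0.9 × 2.8) = e^(−2.52) ≈ 0.0805.

0.0805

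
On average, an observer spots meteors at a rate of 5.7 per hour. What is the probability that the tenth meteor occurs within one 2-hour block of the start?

Over the interval, μ = 5.7 × 2 = 11.4 (a 2-hour block = 2 hours).
The tenth arrival falls in the interval iff at least 10 events occur there: P(S_10 ≤ t) = P(N ≥ 10) = 1 − P(N ≤ 9) ≈ 0.7013.

0.7013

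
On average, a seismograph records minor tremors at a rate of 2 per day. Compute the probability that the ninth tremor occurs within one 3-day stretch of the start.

0.1528

Over the interval, μ = 2 × 3 = 6 (a 3-day stretch = 3 days).
The ninth arrival falls in the interval iff at least 9 events occur there: P(S_9 ≤ t) = P(N ≥ 9) = 1 − P(N ≤ 8) ≈ 0.1528.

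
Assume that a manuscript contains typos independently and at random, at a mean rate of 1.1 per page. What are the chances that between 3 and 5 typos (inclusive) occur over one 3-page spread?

0.5235

Over the interval, μ = 1.1 × 3 = 3.3 (a 3-page spread = 3 pages).
P(3 ≤ N ≤ 5) = Σ_{j=3}^{5} e^(−3.3) · 3.3^j/j! ≈ 0.5235.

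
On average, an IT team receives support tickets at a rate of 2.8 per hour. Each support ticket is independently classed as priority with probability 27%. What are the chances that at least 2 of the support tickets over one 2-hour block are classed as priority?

0.4462

Thinning: the support tickets that are classed as priority themselves form a Poisson process with rate 0.27 × 2.8 = 0.756 per hour.
Over the interval, μ = 0.756 × 2 = 1.512 (a 2-hour block = 2 hours).
P(N ≥ 2) = 1 − P(N ≤ 1) ≈ 0.4462.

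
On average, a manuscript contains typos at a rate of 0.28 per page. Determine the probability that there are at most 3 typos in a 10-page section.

Over the interval, μ = 0.28 × 10 = 2.8 (a 10-page section = 10 pages).
P(N ≤ 3) = Σ_{j=0}^{3} e^(−μ) μ^j/j! ≈ 0.6919.

0.6919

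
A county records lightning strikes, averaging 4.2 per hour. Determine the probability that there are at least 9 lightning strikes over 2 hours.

0.4631

Over the interval, μ = 4.2 × 2 = 8.4 (2 hours).
P(N ≥ 9) = 1 − P(N ≤ 8) = 1 − Σ_{j=0}^{8} e^(−μ) μ^j/j! ≈ 0.4631.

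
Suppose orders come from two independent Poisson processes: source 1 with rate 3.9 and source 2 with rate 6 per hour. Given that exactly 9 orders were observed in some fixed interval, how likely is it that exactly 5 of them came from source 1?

0.1613

Given the total, each event is independently from source 1 with probability p = λ_1/(λ_1+λ_2) = 3.9/9.9 ≈ 0.3939.
So K ~ Binomial(9, 3.9/9.9): P(K = 5) = C(9,5) · (3.9/9.9)^5 · (6/9.9)^4 ≈ 0.1613.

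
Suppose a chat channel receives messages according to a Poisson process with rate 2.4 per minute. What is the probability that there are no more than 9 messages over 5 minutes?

Over the interval, μ = 2.4 × 5 = 12 (5 minutes).
P(N ≤ 9) = Σ_{j=0}^{9} e^(−μ) μ^j/j! ≈ 0.2424.

0.2424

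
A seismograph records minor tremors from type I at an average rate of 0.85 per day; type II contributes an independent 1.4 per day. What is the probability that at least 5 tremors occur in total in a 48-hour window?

Independent Poisson processes superpose: combined rate λ = 0.85 + 1.4 = 2.25 per day.
Over the interval, μ = 2.25 × 2 = 4.5 (a 48-hour window = 2 days).
P(N ≥ 5) = 1 − P(N ≤ 4) ≈ 0.4679.

0.4679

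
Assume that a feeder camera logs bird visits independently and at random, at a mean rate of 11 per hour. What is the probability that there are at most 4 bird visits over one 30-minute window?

0.3575

Over the interval, μ = 11 × 0.5 = 5.5 (a 30-minute window = 0.5 hours).
P(N ≤ 4) = Σ_{j=0}^{4} e^(−μ) μ^j/j! ≈ 0.3575.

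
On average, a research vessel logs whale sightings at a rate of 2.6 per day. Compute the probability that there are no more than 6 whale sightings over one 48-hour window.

0.7324

Over the interval, μ = 2.6 × 2 = 5.2 (a 48-hour window = 2 days).
P(N ≤ 6) = Σ_{j=0}^{6} e^(−μ) μ^j/j! ≈ 0.7324.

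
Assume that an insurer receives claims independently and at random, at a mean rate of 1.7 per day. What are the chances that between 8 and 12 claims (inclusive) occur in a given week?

Over the interval, μ = 1.7 × 7 = 11.9 (a week = 7 days).
P(8 ≤ N ≤ 12) = Σ_{j=8}^{12} e^(−11.9) · 11.9^j/j! ≈ 0.4934.

0.4934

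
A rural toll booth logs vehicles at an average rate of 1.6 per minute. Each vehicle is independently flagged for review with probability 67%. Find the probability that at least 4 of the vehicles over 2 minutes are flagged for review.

0.1698

Thinning: the vehicles that are flagged for review themselves form a Poisson process with rate 0.67 × 1.6 = 1.072 per minute.
Over the interval, μ = 1.072 × 2 = 2.144 (2 minutes).
P(N ≥ 4) = 1 − P(N ≤ 3) ≈ 0.1698.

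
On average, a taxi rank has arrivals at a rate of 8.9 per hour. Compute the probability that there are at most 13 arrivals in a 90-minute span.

0.5346

Over the interval, μ = 8.9 × 1.5 = 13.35 (a 90-minute span = 1.5 hours).
P(N ≤ 13) = Σ_{j=0}^{13} e^(−μ) μ^j/j! ≈ 0.5346.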